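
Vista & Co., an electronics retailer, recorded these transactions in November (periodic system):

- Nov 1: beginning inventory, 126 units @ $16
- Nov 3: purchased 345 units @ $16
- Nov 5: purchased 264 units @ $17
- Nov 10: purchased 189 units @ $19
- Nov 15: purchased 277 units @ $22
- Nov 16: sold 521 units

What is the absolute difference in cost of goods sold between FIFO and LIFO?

$2,234

FIFO COGS: 126 @ $16 + 345 @ $16 + 50 @ $17 = $8,386
LIFO COGS: 277 @ $22 + 189 @ $19 + 55 @ $17 = $10,620
Difference = |$8,386 − $10,620| = $2,234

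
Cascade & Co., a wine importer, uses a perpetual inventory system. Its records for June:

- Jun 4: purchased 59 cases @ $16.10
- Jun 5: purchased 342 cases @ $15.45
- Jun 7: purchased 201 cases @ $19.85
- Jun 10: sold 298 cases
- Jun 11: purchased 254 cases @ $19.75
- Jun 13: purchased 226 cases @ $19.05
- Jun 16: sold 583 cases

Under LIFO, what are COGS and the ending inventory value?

COGS = $16,401.65; ending inventory = $3,143.80

Jun 10, 298 sold [LIFO — newest first]: 201 @ $19.85 + 97 @ $15.45 = $5,488.50
Jun 16, 583 sold [LIFO — newest first]: 226 @ $19.05 + 254 @ $19.75 + 103 @ $15.45 = $10,913.15
Total COGS = $5,488.50 + $10,913.15 = $16,401.65
Ending inventory: 59 @ $16.10 + 142 @ $15.45 = $3,143.80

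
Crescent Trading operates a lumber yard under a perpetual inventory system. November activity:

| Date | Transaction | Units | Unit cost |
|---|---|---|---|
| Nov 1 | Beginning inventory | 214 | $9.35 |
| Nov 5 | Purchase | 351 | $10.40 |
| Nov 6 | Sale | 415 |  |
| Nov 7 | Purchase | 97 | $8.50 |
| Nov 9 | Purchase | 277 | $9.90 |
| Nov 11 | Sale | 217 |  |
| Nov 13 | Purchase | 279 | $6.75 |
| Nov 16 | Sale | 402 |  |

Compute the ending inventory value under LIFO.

Nov 6, 415 sold [LIFO — newest first]: 351 @ $10.40 + 64 @ $9.35 = $4,248.80
Nov 11, 217 sold [LIFO — newest first]: 217 @ $9.90 = $2,148.30
Nov 16, 402 sold [LIFO — newest first]: 279 @ $6.75 + 60 @ $9.90 + 63 @ $8.50 = $3,012.75
Total COGS = $4,248.80 + $2,148.30 + $3,012.75 = $9,409.85
Ending inventory: 150 @ $9.35 + 34 @ $8.50 = $1,691.50

Ending inventory = $1,691.50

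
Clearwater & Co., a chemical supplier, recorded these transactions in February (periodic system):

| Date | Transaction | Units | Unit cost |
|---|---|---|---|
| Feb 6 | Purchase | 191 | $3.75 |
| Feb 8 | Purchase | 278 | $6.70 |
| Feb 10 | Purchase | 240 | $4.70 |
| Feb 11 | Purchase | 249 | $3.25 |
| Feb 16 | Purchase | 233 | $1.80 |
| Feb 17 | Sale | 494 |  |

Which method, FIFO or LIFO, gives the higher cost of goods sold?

FIFO COGS: 191 @ $3.75 + 278 @ $6.70 + 25 @ $4.70 = $2,696.35
LIFO COGS: 233 @ $1.80 + 249 @ $3.25 + 12 @ $4.70 = $1,285.05

FIFO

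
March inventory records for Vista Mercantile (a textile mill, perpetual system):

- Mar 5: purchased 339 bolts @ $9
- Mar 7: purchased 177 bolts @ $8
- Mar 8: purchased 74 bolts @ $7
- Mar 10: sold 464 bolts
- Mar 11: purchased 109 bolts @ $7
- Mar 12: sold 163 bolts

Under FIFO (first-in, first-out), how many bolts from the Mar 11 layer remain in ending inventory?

72

Mar 10, 464 sold [FIFO — oldest first]: 339 @ $9 + 125 @ $8 = $4,051
Mar 12, 163 sold [FIFO — oldest first]: 52 @ $8 + 74 @ $7 + 37 @ $7 = $1,193
Total COGS = $4,051 + $1,193 = $5,244
Ending inventory: 72 @ $7 = $504
Check: goods available $5,748 = COGS $5,244 + ending $504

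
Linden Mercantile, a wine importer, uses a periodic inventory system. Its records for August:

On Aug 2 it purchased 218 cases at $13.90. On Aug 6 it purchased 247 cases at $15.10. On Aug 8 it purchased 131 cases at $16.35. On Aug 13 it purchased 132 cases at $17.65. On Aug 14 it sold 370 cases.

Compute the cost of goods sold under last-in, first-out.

Aug 14, 370 sold [LIFO — newest first]: 132 @ $17.65 + 131 @ $16.35 + 107 @ $15.10 = $6,087.35
Ending inventory: 218 @ $13.90 + 140 @ $15.10 = $5,144.20

COGS = $6,087.35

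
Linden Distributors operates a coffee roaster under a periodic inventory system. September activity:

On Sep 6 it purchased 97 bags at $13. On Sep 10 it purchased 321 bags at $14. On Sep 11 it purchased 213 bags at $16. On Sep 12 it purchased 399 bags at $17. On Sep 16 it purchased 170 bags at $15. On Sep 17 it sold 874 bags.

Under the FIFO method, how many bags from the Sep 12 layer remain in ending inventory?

156

Sep 17, 874 sold [FIFO — oldest first]: 97 @ $13 + 321 @ $14 + 213 @ $16 + 243 @ $17 = $13,294
Ending inventory: 156 @ $17 + 170 @ $15 = $5,202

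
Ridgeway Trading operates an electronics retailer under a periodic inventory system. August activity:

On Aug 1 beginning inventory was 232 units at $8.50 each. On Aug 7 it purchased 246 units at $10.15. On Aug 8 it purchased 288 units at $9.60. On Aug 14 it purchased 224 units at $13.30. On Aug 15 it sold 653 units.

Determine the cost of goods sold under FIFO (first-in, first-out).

Aug 15, 653 sold [FIFO — oldest first]: 232 @ $8.50 + 246 @ $10.15 + 175 @ $9.60 = $6,148.90
Ending inventory: 113 @ $9.60 + 224 @ $13.30 = $4,064.00

COGS = $6,148.90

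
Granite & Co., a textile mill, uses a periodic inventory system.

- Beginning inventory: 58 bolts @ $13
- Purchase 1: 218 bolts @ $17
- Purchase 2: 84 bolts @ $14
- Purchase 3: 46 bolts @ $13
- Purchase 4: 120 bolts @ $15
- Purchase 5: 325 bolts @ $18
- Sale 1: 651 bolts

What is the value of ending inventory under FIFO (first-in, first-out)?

Sale 1 (651) [FIFO — oldest first]: 58 @ $13 + 218 @ $17 + 84 @ $14 + 46 @ $13 + 120 @ $15 + 125 @ $18 = $10,284
Ending inventory: 200 @ $18 = $3,600

Ending inventory = $3,600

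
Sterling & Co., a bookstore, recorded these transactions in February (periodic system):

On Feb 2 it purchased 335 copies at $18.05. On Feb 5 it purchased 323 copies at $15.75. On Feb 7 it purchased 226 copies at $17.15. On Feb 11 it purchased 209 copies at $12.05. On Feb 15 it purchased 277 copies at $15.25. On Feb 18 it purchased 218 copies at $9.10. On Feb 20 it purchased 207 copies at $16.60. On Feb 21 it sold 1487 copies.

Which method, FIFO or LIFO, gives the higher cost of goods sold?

FIFO

FIFO COGS: 335 @ $18.05 + 323 @ $15.75 + 226 @ $17.15 + 209 @ $12.05 + 277 @ $15.25 + 117 @ $9.10 = $22,817.30
LIFO COGS: 207 @ $16.60 + 218 @ $9.10 + 277 @ $15.25 + 209 @ $12.05 + 226 @ $17.15 + 323 @ $15.75 + 27 @ $18.05 = $21,613.20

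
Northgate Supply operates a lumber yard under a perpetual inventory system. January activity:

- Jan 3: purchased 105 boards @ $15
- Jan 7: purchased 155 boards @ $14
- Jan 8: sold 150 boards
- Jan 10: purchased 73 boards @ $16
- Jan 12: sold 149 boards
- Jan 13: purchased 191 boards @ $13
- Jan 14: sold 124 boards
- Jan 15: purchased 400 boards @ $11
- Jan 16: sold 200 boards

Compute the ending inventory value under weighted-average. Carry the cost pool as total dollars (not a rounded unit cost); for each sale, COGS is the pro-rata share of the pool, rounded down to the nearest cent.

Ending inventory = $3,451.08

After Jan 3: 105 on hand, pool $1,575.00 (≈ $15.0000 each)
After Jan 7: 260 on hand, pool $3,745.00 (≈ $14.4038 each)
Jan 8, sell 150: 150/260 × $3,745.00 → $2,160.57
After Jan 10: 183 on hand, pool $2,752.43 (≈ $15.0406 each)
Jan 12, sell 149: 149/183 × $2,752.43 → $2,241.04
After Jan 13: 225 on hand, pool $2,994.39 (≈ $13.3084 each)
Jan 14, sell 124: 124/225 × $2,994.39 → $1,650.24
After Jan 15: 501 on hand, pool $5,744.15 (≈ $11.4654 each)
Jan 16, sell 200: 200/501 × $5,744.15 → $2,293.07
Total COGS = $2,160.57 + $2,241.04 + $1,650.24 + $2,293.07 = $8,344.92
Ending inventory (cost pool remaining) = $3,451.08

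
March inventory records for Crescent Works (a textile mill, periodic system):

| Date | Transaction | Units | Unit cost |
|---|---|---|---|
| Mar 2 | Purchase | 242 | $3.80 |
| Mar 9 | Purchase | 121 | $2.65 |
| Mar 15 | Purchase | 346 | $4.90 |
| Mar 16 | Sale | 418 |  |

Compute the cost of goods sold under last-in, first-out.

Mar 16, 418 sold [LIFO — newest first]: 346 @ $4.90 + 72 @ $2.65 = $1,886.20
Ending inventory: 242 @ $3.80 + 49 @ $2.65 = $1,049.45

COGS = $1,886.20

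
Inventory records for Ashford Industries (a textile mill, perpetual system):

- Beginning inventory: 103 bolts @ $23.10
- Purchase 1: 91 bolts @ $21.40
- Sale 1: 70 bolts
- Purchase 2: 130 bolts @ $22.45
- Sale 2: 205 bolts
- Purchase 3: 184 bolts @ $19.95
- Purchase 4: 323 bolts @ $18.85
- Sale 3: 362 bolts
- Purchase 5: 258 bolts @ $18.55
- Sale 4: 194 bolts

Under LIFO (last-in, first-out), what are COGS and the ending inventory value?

Sale 1 (70) [LIFO — newest first]: 70 @ $21.40 = $1,498.00
Sale 2 (205) [LIFO — newest first]: 130 @ $22.45 + 21 @ $21.40 + 54 @ $23.10 = $4,615.30
Sale 3 (362) [LIFO — newest first]: 323 @ $18.85 + 39 @ $19.95 = $6,866.60
Sale 4 (194) [LIFO — newest first]: 194 @ $18.55 = $3,598.70
Total COGS = $1,498.00 + $4,615.30 + $6,866.60 + $3,598.70 = $16,578.60
Ending inventory: 49 @ $23.10 + 145 @ $19.95 + 64 @ $18.55 = $5,211.85

COGS = $16,578.60; ending inventory = $5,211.85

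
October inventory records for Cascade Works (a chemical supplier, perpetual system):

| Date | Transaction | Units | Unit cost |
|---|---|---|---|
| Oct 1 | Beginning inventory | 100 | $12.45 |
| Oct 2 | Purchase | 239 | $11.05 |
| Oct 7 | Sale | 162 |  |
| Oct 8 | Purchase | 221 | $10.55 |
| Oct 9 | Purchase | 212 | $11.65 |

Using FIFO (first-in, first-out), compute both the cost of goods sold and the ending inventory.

Oct 7, 162 sold [FIFO — oldest first]: 100 @ $12.45 + 62 @ $11.05 = $1,930.10
Ending inventory: 177 @ $11.05 + 221 @ $10.55 + 212 @ $11.65 = $6,757.20
Check: goods available $8,687.30 = COGS $1,930.10 + ending $6,757.20

COGS = $1,930.10; ending inventory = $6,757.20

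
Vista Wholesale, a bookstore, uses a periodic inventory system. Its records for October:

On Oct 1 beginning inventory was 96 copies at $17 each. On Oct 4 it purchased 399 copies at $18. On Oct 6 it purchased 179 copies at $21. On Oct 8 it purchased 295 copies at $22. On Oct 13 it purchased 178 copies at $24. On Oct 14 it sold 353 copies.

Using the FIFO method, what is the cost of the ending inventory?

Oct 14, 353 sold [FIFO — oldest first]: 96 @ $17 + 257 @ $18 = $6,258
Ending inventory: 142 @ $18 + 179 @ $21 + 295 @ $22 + 178 @ $24 = $17,077

Ending inventory = $17,077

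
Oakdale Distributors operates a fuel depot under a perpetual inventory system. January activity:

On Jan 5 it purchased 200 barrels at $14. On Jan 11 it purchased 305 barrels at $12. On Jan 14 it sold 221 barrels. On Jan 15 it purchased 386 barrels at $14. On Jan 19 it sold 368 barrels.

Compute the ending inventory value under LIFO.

Jan 14, 221 sold [LIFO — newest first]: 221 @ $12 = $2,652
Jan 19, 368 sold [LIFO — newest first]: 368 @ $14 = $5,152
Total COGS = $2,652 + $5,152 = $7,804
Ending inventory: 200 @ $14 + 84 @ $12 + 18 @ $14 = $4,060

Ending inventory = $4,060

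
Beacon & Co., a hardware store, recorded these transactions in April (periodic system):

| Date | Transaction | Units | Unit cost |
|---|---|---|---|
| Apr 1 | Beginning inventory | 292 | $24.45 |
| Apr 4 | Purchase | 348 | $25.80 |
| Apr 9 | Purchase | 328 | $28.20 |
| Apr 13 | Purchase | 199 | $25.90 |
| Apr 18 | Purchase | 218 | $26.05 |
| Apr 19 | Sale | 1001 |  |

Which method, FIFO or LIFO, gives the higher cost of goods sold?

LIFO

FIFO COGS: 292 @ $24.45 + 348 @ $25.80 + 328 @ $28.20 + 33 @ $25.90 = $26,222.10
LIFO COGS: 218 @ $26.05 + 199 @ $25.90 + 328 @ $28.20 + 256 @ $25.80 = $26,687.40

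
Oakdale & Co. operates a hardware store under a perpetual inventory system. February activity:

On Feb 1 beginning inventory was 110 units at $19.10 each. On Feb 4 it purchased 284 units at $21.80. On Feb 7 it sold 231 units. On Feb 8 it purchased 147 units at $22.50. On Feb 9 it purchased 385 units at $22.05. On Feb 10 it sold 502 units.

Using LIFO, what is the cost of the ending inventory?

Ending inventory = $3,931.40

Feb 7, 231 sold [LIFO — newest first]: 231 @ $21.80 = $5,035.80
Feb 10, 502 sold [LIFO — newest first]: 385 @ $22.05 + 117 @ $22.50 = $11,121.75
Total COGS = $5,035.80 + $11,121.75 = $16,157.55
Ending inventory: 110 @ $19.10 + 53 @ $21.80 + 30 @ $22.50 = $3,931.40
Check: goods available $20,088.95 = COGS $16,157.55 + ending $3,931.40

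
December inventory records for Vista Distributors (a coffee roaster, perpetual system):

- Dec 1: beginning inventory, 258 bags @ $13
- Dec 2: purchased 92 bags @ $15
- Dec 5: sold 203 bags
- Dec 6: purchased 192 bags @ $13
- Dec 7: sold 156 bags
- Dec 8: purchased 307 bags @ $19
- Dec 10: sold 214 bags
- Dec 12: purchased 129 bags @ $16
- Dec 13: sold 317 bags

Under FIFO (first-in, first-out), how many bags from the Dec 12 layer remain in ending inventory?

Dec 5, 203 sold [FIFO — oldest first]: 203 @ $13 = $2,639
Dec 7, 156 sold [FIFO — oldest first]: 55 @ $13 + 92 @ $15 + 9 @ $13 = $2,212
Dec 10, 214 sold [FIFO — oldest first]: 183 @ $13 + 31 @ $19 = $2,968
Dec 13, 317 sold [FIFO — oldest first]: 276 @ $19 + 41 @ $16 = $5,900
Total COGS = $2,639 + $2,212 + $2,968 + $5,900 = $13,719
Ending inventory: 88 @ $16 = $1,408
Check: goods available $15,127 = COGS $13,719 + ending $1,408

88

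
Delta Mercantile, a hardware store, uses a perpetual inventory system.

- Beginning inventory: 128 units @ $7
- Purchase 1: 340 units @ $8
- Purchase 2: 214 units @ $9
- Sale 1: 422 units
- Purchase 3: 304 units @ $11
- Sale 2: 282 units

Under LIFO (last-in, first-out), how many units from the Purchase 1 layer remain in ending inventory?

132

Sale 1 (422) [LIFO — newest first]: 214 @ $9 + 208 @ $8 = $3,590
Sale 2 (282) [LIFO — newest first]: 282 @ $11 = $3,102
Total COGS = $3,590 + $3,102 = $6,692
Ending inventory: 128 @ $7 + 132 @ $8 + 22 @ $11 = $2,194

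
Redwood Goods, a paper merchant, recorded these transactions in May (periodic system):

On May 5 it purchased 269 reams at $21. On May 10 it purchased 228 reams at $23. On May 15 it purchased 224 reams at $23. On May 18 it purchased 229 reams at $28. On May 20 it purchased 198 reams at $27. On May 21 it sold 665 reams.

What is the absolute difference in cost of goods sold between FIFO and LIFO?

$2,475

FIFO COGS: 269 @ $21 + 228 @ $23 + 168 @ $23 = $14,757
LIFO COGS: 198 @ $27 + 229 @ $28 + 224 @ $23 + 14 @ $23 = $17,232
Difference = |$14,757 − $17,232| = $2,475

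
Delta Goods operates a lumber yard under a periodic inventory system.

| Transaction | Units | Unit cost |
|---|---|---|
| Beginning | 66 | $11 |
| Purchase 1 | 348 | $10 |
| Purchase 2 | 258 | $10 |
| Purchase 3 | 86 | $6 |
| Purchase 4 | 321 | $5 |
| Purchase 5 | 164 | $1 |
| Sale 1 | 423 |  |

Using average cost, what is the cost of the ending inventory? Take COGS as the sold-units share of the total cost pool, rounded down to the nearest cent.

Sale 1, sell 423: 423/1243 × $9,071.00 → $3,086.91
Ending inventory (cost pool remaining) = $5,984.09

Ending inventory = $5,984.09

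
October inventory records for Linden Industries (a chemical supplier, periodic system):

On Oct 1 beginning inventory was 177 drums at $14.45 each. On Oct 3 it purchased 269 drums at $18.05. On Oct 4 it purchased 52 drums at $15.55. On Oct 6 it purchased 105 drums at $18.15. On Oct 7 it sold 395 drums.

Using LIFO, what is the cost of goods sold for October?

Oct 7, 395 sold [LIFO — newest first]: 105 @ $18.15 + 52 @ $15.55 + 238 @ $18.05 = $7,010.25
Ending inventory: 177 @ $14.45 + 31 @ $18.05 = $3,117.20
Check: goods available $10,127.45 = COGS $7,010.25 + ending $3,117.20

COGS = $7,010.25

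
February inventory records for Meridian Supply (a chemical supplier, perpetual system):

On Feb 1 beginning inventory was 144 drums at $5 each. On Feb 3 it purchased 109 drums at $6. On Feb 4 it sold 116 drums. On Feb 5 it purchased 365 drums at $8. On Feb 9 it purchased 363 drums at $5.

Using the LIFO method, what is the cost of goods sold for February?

COGS = $689

Feb 4, 116 sold [LIFO — newest first]: 109 @ $6 + 7 @ $5 = $689
Ending inventory: 137 @ $5 + 365 @ $8 + 363 @ $5 = $5,420
Check: goods available $6,109 = COGS $689 + ending $5,420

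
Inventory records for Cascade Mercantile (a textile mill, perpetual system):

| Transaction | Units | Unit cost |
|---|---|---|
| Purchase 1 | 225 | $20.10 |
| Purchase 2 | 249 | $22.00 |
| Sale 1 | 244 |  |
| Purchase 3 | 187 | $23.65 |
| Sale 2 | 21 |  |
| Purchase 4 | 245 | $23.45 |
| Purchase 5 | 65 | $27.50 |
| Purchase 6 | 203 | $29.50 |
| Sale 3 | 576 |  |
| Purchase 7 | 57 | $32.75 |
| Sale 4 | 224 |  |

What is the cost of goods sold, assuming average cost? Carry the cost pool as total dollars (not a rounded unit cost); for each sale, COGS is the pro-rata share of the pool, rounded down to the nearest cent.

After Purchase 1: 225 on hand, pool $4,522.50 (≈ $20.1000 each)
After Purchase 2: 474 on hand, pool $10,000.50 (≈ $21.0981 each)
Sale 1, sell 244: 244/474 × $10,000.50 → $5,147.93
After Purchase 3: 417 on hand, pool $9,275.12 (≈ $22.2425 each)
Sale 2, sell 21: 21/417 × $9,275.12 → $467.09
After Purchase 4: 641 on hand, pool $14,553.28 (≈ $22.7040 each)
After Purchase 5: 706 on hand, pool $16,340.78 (≈ $23.1456 each)
After Purchase 6: 909 on hand, pool $22,329.28 (≈ $24.5647 each)
Sale 3, sell 576: 576/909 × $22,329.28 → $14,149.24
After Purchase 7: 390 on hand, pool $10,046.79 (≈ $25.7610 each)
Sale 4, sell 224: 224/390 × $10,046.79 → $5,770.46
Total COGS = $5,147.93 + $467.09 + $14,149.24 + $5,770.46 = $25,534.72
Ending inventory (cost pool remaining) = $4,276.33

COGS = $25,534.72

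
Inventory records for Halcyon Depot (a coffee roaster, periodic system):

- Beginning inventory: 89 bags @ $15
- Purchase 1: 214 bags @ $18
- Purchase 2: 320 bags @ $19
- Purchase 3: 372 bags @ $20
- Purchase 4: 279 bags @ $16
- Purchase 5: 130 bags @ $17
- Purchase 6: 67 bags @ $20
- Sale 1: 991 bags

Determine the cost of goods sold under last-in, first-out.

COGS = $18,171

Sale 1 (991) [LIFO — newest first]: 67 @ $20 + 130 @ $17 + 279 @ $16 + 372 @ $20 + 143 @ $19 = $18,171
Ending inventory: 89 @ $15 + 214 @ $18 + 177 @ $19 = $8,550
Check: goods available $26,721 = COGS $18,171 + ending $8,550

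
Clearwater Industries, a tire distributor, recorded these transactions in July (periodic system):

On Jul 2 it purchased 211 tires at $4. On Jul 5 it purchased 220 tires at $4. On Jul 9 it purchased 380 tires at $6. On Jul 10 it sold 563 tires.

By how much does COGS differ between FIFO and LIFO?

$496

FIFO COGS: 211 @ $4 + 220 @ $4 + 132 @ $6 = $2,516
LIFO COGS: 380 @ $6 + 183 @ $4 = $3,012
Difference = |$2,516 − $3,012| = $496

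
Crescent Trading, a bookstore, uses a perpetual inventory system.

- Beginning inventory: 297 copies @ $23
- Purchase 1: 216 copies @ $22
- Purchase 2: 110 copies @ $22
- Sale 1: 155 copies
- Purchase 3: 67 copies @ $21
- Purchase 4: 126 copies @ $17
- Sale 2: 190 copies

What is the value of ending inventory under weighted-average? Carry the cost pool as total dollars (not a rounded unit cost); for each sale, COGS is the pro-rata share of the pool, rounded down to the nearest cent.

Ending inventory = $10,024.33

After Beginning: 297 on hand, pool $6,831.00 (≈ $23.0000 each)
After Purchase 1: 513 on hand, pool $11,583.00 (≈ $22.5789 each)
After Purchase 2: 623 on hand, pool $14,003.00 (≈ $22.4767 each)
Sale 1, sell 155: 155/623 × $14,003.00 → $3,483.89
After Purchase 3: 535 on hand, pool $11,926.11 (≈ $22.2918 each)
After Purchase 4: 661 on hand, pool $14,068.11 (≈ $21.2831 each)
Sale 2, sell 190: 190/661 × $14,068.11 → $4,043.78
Total COGS = $3,483.89 + $4,043.78 = $7,527.67
Ending inventory (cost pool remaining) = $10,024.33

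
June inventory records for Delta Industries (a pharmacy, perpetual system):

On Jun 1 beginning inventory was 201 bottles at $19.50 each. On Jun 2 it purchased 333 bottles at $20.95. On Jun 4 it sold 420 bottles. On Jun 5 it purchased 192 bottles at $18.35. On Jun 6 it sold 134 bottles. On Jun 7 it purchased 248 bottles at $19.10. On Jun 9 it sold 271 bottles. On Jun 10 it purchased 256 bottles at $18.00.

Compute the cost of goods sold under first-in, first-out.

COGS = $16,309.95

Jun 4, 420 sold [FIFO — oldest first]: 201 @ $19.50 + 219 @ $20.95 = $8,507.55
Jun 6, 134 sold [FIFO — oldest first]: 114 @ $20.95 + 20 @ $18.35 = $2,755.30
Jun 9, 271 sold [FIFO — oldest first]: 172 @ $18.35 + 99 @ $19.10 = $5,047.10
Total COGS = $8,507.55 + $2,755.30 + $5,047.10 = $16,309.95
Ending inventory: 149 @ $19.10 + 256 @ $18.00 = $7,453.90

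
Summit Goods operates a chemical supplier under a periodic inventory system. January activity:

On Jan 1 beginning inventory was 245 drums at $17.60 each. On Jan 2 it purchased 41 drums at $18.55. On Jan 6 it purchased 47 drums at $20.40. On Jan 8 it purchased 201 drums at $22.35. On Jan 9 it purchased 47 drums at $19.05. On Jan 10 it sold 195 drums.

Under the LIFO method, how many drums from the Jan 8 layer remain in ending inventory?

Jan 10, 195 sold [LIFO — newest first]: 47 @ $19.05 + 148 @ $22.35 = $4,203.15
Ending inventory: 245 @ $17.60 + 41 @ $18.55 + 47 @ $20.40 + 53 @ $22.35 = $7,215.90

53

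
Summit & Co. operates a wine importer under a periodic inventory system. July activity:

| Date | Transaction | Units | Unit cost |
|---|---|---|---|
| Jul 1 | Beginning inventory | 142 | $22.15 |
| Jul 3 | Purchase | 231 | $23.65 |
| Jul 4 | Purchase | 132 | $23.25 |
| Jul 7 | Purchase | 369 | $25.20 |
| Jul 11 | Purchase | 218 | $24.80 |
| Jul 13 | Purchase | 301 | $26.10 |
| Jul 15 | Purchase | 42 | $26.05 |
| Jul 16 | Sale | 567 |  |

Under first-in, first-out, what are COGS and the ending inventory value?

COGS = $13,239.85; ending inventory = $22,093.00

Jul 16, 567 sold [FIFO — oldest first]: 142 @ $22.15 + 231 @ $23.65 + 132 @ $23.25 + 62 @ $25.20 = $13,239.85
Ending inventory: 307 @ $25.20 + 218 @ $24.80 + 301 @ $26.10 + 42 @ $26.05 = $22,093.00
Check: goods available $35,332.85 = COGS $13,239.85 + ending $22,093.00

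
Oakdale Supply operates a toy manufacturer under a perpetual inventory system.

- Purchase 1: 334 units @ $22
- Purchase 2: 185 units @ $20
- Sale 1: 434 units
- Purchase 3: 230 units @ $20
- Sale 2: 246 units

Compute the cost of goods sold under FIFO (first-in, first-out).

Sale 1 (434) [FIFO — oldest first]: 334 @ $22 + 100 @ $20 = $9,348
Sale 2 (246) [FIFO — oldest first]: 85 @ $20 + 161 @ $20 = $4,920
Total COGS = $9,348 + $4,920 = $14,268
Ending inventory: 69 @ $20 = $1,380

COGS = $14,268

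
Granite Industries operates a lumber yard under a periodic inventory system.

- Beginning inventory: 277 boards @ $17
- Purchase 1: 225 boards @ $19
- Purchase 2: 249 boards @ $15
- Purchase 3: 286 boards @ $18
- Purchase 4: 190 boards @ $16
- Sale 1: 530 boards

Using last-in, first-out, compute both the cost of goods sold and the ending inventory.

COGS = $8,998; ending inventory = $11,909

Sale 1 (530) [LIFO — newest first]: 190 @ $16 + 286 @ $18 + 54 @ $15 = $8,998
Ending inventory: 277 @ $17 + 225 @ $19 + 195 @ $15 = $11,909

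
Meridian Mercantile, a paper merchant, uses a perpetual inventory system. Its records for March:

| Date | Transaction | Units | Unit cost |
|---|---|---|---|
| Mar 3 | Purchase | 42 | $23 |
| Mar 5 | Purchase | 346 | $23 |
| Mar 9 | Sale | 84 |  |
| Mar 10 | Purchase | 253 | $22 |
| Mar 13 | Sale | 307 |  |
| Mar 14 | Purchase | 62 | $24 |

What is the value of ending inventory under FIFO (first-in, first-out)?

Ending inventory = $6,988

Mar 9, 84 sold [FIFO — oldest first]: 42 @ $23 + 42 @ $23 = $1,932
Mar 13, 307 sold [FIFO — oldest first]: 304 @ $23 + 3 @ $22 = $7,058
Total COGS = $1,932 + $7,058 = $8,990
Ending inventory: 250 @ $22 + 62 @ $24 = $6,988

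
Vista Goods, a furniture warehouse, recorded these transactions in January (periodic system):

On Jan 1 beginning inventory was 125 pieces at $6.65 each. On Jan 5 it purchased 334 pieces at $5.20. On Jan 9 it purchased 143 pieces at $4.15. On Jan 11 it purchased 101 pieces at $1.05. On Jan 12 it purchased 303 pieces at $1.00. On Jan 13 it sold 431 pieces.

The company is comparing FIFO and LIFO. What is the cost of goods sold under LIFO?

COGS = $521.10

FIFO COGS: 125 @ $6.65 + 306 @ $5.20 = $2,422.45
LIFO COGS: 303 @ $1.00 + 101 @ $1.05 + 27 @ $4.15 = $521.10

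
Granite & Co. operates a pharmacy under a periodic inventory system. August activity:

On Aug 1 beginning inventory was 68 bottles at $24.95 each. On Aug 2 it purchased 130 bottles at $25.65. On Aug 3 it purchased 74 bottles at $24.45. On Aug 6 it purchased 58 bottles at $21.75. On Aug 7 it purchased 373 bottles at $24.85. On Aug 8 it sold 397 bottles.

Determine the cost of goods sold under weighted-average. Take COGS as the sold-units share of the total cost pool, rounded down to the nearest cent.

Aug 8, sell 397: 397/703 × $17,370.95 → $9,809.76
Ending inventory (cost pool remaining) = $7,561.19

COGS = $9,809.76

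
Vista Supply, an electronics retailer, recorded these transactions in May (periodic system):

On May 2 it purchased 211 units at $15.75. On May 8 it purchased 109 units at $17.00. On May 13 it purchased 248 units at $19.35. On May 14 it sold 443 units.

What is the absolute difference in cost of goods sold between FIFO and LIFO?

FIFO COGS: 211 @ $15.75 + 109 @ $17.00 + 123 @ $19.35 = $7,556.30
LIFO COGS: 248 @ $19.35 + 109 @ $17.00 + 86 @ $15.75 = $8,006.30
Difference = |$7,556.30 − $8,006.30| = $450.00

$450.00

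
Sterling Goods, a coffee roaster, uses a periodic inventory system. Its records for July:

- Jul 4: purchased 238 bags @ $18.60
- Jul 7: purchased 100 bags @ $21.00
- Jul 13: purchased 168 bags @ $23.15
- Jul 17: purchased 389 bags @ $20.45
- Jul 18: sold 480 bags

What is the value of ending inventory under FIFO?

Ending inventory = $8,556.95

Jul 18, 480 sold [FIFO — oldest first]: 238 @ $18.60 + 100 @ $21.00 + 142 @ $23.15 = $9,814.10
Ending inventory: 26 @ $23.15 + 389 @ $20.45 = $8,556.95
Check: goods available $18,371.05 = COGS $9,814.10 + ending $8,556.95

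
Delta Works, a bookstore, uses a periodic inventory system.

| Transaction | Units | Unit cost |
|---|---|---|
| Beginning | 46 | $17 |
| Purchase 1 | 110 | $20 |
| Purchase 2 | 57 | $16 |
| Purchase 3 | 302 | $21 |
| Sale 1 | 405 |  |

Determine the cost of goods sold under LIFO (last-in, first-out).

Sale 1 (405) [LIFO — newest first]: 302 @ $21 + 57 @ $16 + 46 @ $20 = $8,174
Ending inventory: 46 @ $17 + 64 @ $20 = $2,062

COGS = $8,174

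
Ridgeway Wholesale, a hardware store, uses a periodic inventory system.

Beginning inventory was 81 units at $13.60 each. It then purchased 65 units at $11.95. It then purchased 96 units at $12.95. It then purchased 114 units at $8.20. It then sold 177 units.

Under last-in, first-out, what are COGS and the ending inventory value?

Sale 1 (177) [LIFO — newest first]: 114 @ $8.20 + 63 @ $12.95 = $1,750.65
Ending inventory: 81 @ $13.60 + 65 @ $11.95 + 33 @ $12.95 = $2,305.70

COGS = $1,750.65; ending inventory = $2,305.70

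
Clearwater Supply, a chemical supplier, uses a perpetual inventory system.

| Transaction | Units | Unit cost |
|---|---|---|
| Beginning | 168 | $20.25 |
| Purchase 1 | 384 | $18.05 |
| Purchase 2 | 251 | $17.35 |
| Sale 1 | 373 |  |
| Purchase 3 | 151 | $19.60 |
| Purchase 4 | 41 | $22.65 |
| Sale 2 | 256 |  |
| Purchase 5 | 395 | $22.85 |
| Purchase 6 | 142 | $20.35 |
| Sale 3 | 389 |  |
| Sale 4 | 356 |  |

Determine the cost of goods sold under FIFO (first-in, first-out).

COGS = $27,236.45

Sale 1 (373) [FIFO — oldest first]: 168 @ $20.25 + 205 @ $18.05 = $7,102.25
Sale 2 (256) [FIFO — oldest first]: 179 @ $18.05 + 77 @ $17.35 = $4,566.90
Sale 3 (389) [FIFO — oldest first]: 174 @ $17.35 + 151 @ $19.60 + 41 @ $22.65 + 23 @ $22.85 = $7,432.70
Sale 4 (356) [FIFO — oldest first]: 356 @ $22.85 = $8,134.60
Total COGS = $7,102.25 + $4,566.90 + $7,432.70 + $8,134.60 = $27,236.45
Ending inventory: 16 @ $22.85 + 142 @ $20.35 = $3,255.30
Check: goods available $30,491.75 = COGS $27,236.45 + ending $3,255.30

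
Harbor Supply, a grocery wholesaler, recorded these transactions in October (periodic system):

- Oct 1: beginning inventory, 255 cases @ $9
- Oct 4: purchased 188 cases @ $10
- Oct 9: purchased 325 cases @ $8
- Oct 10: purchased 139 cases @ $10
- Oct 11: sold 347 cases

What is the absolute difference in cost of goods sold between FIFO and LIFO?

$161

FIFO COGS: 255 @ $9 + 92 @ $10 = $3,215
LIFO COGS: 139 @ $10 + 208 @ $8 = $3,054
Difference = |$3,215 − $3,054| = $161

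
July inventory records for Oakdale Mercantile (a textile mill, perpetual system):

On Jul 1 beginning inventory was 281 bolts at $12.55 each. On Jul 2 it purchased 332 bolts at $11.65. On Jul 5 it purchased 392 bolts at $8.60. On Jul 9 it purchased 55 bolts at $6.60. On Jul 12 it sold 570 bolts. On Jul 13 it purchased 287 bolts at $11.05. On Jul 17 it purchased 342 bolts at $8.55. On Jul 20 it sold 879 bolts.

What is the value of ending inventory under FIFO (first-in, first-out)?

Jul 12, 570 sold [FIFO — oldest first]: 281 @ $12.55 + 289 @ $11.65 = $6,893.40
Jul 20, 879 sold [FIFO — oldest first]: 43 @ $11.65 + 392 @ $8.60 + 55 @ $6.60 + 287 @ $11.05 + 102 @ $8.55 = $8,278.60
Total COGS = $6,893.40 + $8,278.60 = $15,172.00
Ending inventory: 240 @ $8.55 = $2,052.00
Check: goods available $17,224.00 = COGS $15,172.00 + ending $2,052.00

Ending inventory = $2,052.00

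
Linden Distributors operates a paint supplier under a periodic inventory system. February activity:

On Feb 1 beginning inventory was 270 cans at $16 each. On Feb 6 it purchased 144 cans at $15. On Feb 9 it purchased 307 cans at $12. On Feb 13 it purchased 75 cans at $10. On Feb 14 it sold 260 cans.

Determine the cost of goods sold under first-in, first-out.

COGS = $4,160

Feb 14, 260 sold [FIFO — oldest first]: 260 @ $16 = $4,160
Ending inventory: 10 @ $16 + 144 @ $15 + 307 @ $12 + 75 @ $10 = $6,754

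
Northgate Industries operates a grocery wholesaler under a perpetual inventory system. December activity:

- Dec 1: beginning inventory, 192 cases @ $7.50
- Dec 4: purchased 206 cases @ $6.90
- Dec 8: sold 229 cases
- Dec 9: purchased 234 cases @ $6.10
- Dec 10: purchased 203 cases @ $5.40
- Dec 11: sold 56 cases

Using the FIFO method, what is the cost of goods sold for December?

COGS = $2,081.70

Dec 8, 229 sold [FIFO — oldest first]: 192 @ $7.50 + 37 @ $6.90 = $1,695.30
Dec 11, 56 sold [FIFO — oldest first]: 56 @ $6.90 = $386.40
Total COGS = $1,695.30 + $386.40 = $2,081.70
Ending inventory: 113 @ $6.90 + 234 @ $6.10 + 203 @ $5.40 = $3,303.30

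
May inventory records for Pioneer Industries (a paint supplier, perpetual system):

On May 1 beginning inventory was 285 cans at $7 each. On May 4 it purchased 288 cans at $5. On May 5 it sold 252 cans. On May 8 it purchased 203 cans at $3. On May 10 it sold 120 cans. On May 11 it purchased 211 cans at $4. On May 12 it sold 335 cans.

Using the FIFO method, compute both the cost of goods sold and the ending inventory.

May 5, 252 sold [FIFO — oldest first]: 252 @ $7 = $1,764
May 10, 120 sold [FIFO — oldest first]: 33 @ $7 + 87 @ $5 = $666
May 12, 335 sold [FIFO — oldest first]: 201 @ $5 + 134 @ $3 = $1,407
Total COGS = $1,764 + $666 + $1,407 = $3,837
Ending inventory: 69 @ $3 + 211 @ $4 = $1,051

COGS = $3,837; ending inventory = $1,051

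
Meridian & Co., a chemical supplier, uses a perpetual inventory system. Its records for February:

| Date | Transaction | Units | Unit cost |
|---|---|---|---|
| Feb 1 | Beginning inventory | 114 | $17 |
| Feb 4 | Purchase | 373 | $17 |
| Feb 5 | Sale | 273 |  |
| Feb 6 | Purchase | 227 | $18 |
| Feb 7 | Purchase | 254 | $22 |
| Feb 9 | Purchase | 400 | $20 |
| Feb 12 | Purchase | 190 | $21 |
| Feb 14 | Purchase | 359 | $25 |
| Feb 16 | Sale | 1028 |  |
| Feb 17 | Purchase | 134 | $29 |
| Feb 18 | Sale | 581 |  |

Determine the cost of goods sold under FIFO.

COGS = $38,043

Feb 5, 273 sold [FIFO — oldest first]: 114 @ $17 + 159 @ $17 = $4,641
Feb 16, 1028 sold [FIFO — oldest first]: 214 @ $17 + 227 @ $18 + 254 @ $22 + 333 @ $20 = $19,972
Feb 18, 581 sold [FIFO — oldest first]: 67 @ $20 + 190 @ $21 + 324 @ $25 = $13,430
Total COGS = $4,641 + $19,972 + $13,430 = $38,043
Ending inventory: 35 @ $25 + 134 @ $29 = $4,761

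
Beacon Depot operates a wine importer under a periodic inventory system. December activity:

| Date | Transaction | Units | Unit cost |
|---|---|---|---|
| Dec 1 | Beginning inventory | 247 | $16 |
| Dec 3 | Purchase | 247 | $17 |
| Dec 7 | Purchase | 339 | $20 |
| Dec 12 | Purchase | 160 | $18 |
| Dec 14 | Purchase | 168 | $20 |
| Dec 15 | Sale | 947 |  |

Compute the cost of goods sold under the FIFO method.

COGS = $16,983

Dec 15, 947 sold [FIFO — oldest first]: 247 @ $16 + 247 @ $17 + 339 @ $20 + 114 @ $18 = $16,983
Ending inventory: 46 @ $18 + 168 @ $20 = $4,188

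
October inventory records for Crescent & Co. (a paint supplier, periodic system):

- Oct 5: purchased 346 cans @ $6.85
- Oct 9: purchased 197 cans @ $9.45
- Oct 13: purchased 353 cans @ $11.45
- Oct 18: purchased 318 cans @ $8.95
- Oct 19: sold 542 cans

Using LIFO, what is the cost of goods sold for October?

Oct 19, 542 sold [LIFO — newest first]: 318 @ $8.95 + 224 @ $11.45 = $5,410.90
Ending inventory: 346 @ $6.85 + 197 @ $9.45 + 129 @ $11.45 = $5,708.80

COGS = $5,410.90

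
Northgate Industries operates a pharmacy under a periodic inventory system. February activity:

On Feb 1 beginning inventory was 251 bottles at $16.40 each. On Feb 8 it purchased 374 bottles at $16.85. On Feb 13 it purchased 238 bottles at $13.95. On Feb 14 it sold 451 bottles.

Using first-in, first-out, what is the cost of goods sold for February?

COGS = $7,486.40

Feb 14, 451 sold [FIFO — oldest first]: 251 @ $16.40 + 200 @ $16.85 = $7,486.40
Ending inventory: 174 @ $16.85 + 238 @ $13.95 = $6,252.00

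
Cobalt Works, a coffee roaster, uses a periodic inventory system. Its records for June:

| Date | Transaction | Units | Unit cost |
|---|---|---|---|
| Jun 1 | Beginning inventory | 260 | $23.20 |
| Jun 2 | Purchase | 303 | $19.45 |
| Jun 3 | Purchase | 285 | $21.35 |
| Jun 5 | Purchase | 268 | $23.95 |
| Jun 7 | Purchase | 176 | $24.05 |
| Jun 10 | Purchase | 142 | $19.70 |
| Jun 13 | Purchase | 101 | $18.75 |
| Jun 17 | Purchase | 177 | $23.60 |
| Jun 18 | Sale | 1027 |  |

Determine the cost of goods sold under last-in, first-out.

Jun 18, 1027 sold [LIFO — newest first]: 177 @ $23.60 + 101 @ $18.75 + 142 @ $19.70 + 176 @ $24.05 + 268 @ $23.95 + 163 @ $21.35 = $22,999.80
Ending inventory: 260 @ $23.20 + 303 @ $19.45 + 122 @ $21.35 = $14,530.05

COGS = $22,999.80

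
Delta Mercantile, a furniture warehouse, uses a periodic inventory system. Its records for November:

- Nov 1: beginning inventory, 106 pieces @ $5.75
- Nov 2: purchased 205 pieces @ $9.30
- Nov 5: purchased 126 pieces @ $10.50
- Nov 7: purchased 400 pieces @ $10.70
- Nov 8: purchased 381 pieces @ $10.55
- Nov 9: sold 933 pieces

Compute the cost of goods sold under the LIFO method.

COGS = $9,864.35

Nov 9, 933 sold [LIFO — newest first]: 381 @ $10.55 + 400 @ $10.70 + 126 @ $10.50 + 26 @ $9.30 = $9,864.35
Ending inventory: 106 @ $5.75 + 179 @ $9.30 = $2,274.20
Check: goods available $12,138.55 = COGS $9,864.35 + ending $2,274.20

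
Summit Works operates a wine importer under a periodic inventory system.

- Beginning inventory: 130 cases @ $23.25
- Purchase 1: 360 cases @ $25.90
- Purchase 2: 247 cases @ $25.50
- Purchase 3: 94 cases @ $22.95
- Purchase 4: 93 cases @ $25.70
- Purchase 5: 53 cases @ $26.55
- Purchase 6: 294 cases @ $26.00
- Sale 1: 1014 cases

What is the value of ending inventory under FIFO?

Ending inventory = $6,682.00

Sale 1 (1014) [FIFO — oldest first]: 130 @ $23.25 + 360 @ $25.90 + 247 @ $25.50 + 94 @ $22.95 + 93 @ $25.70 + 53 @ $26.55 + 37 @ $26.00 = $25,561.55
Ending inventory: 257 @ $26.00 = $6,682.00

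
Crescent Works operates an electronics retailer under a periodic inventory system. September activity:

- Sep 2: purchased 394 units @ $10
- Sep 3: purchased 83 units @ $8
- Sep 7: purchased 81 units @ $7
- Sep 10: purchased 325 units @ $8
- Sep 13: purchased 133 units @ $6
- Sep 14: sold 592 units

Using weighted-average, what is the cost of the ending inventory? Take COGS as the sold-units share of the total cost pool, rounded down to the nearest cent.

Sep 14, sell 592: 592/1016 × $8,569.00 → $4,992.96
Ending inventory (cost pool remaining) = $3,576.04

Ending inventory = $3,576.04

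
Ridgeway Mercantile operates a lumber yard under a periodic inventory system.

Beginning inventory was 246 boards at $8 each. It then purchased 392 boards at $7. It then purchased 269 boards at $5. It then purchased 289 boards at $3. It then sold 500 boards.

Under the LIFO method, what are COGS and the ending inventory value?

Sale 1 (500) [LIFO — newest first]: 289 @ $3 + 211 @ $5 = $1,922
Ending inventory: 246 @ $8 + 392 @ $7 + 58 @ $5 = $5,002
Check: goods available $6,924 = COGS $1,922 + ending $5,002

COGS = $1,922; ending inventory = $5,002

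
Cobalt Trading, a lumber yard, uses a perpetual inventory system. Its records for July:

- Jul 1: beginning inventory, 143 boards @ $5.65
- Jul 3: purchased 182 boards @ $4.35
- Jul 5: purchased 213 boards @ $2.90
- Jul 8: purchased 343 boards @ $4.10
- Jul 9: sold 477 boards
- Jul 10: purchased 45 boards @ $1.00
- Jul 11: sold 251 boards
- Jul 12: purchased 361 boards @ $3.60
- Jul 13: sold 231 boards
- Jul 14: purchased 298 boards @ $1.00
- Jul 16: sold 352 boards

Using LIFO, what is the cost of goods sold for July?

COGS = $3,945.45

Jul 9, 477 sold [LIFO — newest first]: 343 @ $4.10 + 134 @ $2.90 = $1,794.90
Jul 11, 251 sold [LIFO — newest first]: 45 @ $1.00 + 79 @ $2.90 + 127 @ $4.35 = $826.55
Jul 13, 231 sold [LIFO — newest first]: 231 @ $3.60 = $831.60
Jul 16, 352 sold [LIFO — newest first]: 298 @ $1.00 + 54 @ $3.60 = $492.40
Total COGS = $1,794.90 + $826.55 + $831.60 + $492.40 = $3,945.45
Ending inventory: 143 @ $5.65 + 55 @ $4.35 + 76 @ $3.60 = $1,320.80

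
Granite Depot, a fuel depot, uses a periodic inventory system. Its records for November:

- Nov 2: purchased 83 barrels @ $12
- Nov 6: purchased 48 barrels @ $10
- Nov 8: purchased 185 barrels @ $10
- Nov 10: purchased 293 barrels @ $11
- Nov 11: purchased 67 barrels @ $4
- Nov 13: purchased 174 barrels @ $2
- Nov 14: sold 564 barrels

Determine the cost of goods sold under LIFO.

Nov 14, 564 sold [LIFO — newest first]: 174 @ $2 + 67 @ $4 + 293 @ $11 + 30 @ $10 = $4,139
Ending inventory: 83 @ $12 + 48 @ $10 + 155 @ $10 = $3,026
Check: goods available $7,165 = COGS $4,139 + ending $3,026

COGS = $4,139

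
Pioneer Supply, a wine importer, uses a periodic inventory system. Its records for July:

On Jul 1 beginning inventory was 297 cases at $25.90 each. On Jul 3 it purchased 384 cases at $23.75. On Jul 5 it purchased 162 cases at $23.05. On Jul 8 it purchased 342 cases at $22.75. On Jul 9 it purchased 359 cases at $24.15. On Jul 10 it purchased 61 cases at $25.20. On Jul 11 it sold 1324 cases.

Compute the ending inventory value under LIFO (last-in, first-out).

Ending inventory = $7,277.90

Jul 11, 1324 sold [LIFO — newest first]: 61 @ $25.20 + 359 @ $24.15 + 342 @ $22.75 + 162 @ $23.05 + 384 @ $23.75 + 16 @ $25.90 = $31,256.05
Ending inventory: 281 @ $25.90 = $7,277.90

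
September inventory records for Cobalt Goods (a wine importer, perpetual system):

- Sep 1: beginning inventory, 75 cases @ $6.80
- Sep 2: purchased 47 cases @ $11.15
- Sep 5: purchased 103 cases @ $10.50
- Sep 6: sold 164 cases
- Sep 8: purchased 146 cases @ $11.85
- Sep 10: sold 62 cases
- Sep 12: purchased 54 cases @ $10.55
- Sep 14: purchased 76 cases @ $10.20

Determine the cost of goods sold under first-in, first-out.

COGS = $2,127.40

Sep 6, 164 sold [FIFO — oldest first]: 75 @ $6.80 + 47 @ $11.15 + 42 @ $10.50 = $1,475.05
Sep 10, 62 sold [FIFO — oldest first]: 61 @ $10.50 + 1 @ $11.85 = $652.35
Total COGS = $1,475.05 + $652.35 = $2,127.40
Ending inventory: 145 @ $11.85 + 54 @ $10.55 + 76 @ $10.20 = $3,063.15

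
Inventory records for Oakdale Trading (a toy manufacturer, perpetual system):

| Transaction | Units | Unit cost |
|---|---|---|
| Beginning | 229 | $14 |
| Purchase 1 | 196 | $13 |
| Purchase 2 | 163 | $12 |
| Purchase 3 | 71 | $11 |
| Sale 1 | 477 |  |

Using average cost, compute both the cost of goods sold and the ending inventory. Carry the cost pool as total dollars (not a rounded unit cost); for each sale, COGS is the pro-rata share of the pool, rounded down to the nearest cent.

After Beginning: 229 on hand, pool $3,206.00 (≈ $14.0000 each)
After Purchase 1: 425 on hand, pool $5,754.00 (≈ $13.5388 each)
After Purchase 2: 588 on hand, pool $7,710.00 (≈ $13.1122 each)
After Purchase 3: 659 on hand, pool $8,491.00 (≈ $12.8847 each)
Sale 1, sell 477: 477/659 × $8,491.00 → $6,145.98
Ending inventory (cost pool remaining) = $2,345.02

COGS = $6,145.98; ending inventory = $2,345.02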